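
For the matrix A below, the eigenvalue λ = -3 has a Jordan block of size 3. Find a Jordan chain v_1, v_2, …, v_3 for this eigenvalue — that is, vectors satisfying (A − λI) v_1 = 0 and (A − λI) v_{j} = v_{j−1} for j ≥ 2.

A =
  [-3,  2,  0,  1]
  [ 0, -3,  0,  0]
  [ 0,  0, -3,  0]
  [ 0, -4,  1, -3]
A Jordan chain for λ = -3 of length 3:
v_1 = (-4, 0, 0, 0)ᵀ
v_2 = (2, 0, 0, -4)ᵀ
v_3 = (0, 1, 0, 0)ᵀ

Let N = A − (-3)·I. We want v_3 with N^3 v_3 = 0 but N^2 v_3 ≠ 0; then v_{j-1} := N · v_j for j = 3, …, 2.

Pick v_3 = (0, 1, 0, 0)ᵀ.
Then v_2 = N · v_3 = (2, 0, 0, -4)ᵀ.
Then v_1 = N · v_2 = (-4, 0, 0, 0)ᵀ.

Sanity check: (A − (-3)·I) v_1 = (0, 0, 0, 0)ᵀ = 0. ✓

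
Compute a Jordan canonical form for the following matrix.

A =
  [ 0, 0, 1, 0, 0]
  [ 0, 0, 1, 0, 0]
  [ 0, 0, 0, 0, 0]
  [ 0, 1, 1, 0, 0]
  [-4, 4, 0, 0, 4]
J_3(0) ⊕ J_1(0) ⊕ J_1(4)

The characteristic polynomial is
  det(x·I − A) = x^5 - 4*x^4 = x^4*(x - 4)

Eigenvalues and multiplicities (the geometric multiplicity of λ is n − rank(A − λI), which equals the number of Jordan blocks for λ):
  λ = 0: algebraic multiplicity = 4, geometric multiplicity = 2
  λ = 4: algebraic multiplicity = 1, geometric multiplicity = 1

Determining the block sizes for each eigenvalue:
  λ = 0: with am = 4 and gm = 2, the partition is not yet determined (e.g. several partitions of 4 into 2 parts exist). Let N = A − (0)·I. Computing rank(N^1) = 3, rank(N^2) = 2, rank(N^3) = 1; the number of blocks of size ≥ j is rank(N^{j−1}) − rank(N^j), giving [2, 1, 1]. So we have 1 block(s) of size 3, 1 block(s) of size 1 → block sizes [3, 1]
  λ = 4: one block (gm = 1), so the single block has size am = 1 → block sizes [1]

Assembling the blocks gives a Jordan form
J =
  [0, 1, 0, 0, 0]
  [0, 0, 1, 0, 0]
  [0, 0, 0, 0, 0]
  [0, 0, 0, 0, 0]
  [0, 0, 0, 0, 4]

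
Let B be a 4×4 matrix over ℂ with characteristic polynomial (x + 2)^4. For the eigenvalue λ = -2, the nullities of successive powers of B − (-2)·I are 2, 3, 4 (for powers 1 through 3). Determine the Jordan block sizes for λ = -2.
Block sizes for λ = -2: [3, 1]

From the dimensions of kernels of powers, the number of Jordan blocks of size at least j is d_j − d_{j−1} where d_j = dim ker(N^j) (with d_0 = 0). Computing the differences gives [2, 1, 1].
The number of blocks of size exactly k is (#blocks of size ≥ k) − (#blocks of size ≥ k + 1), so the partition is: 1 block(s) of size 1, 1 block(s) of size 3.
In nonincreasing order the block sizes are [3, 1].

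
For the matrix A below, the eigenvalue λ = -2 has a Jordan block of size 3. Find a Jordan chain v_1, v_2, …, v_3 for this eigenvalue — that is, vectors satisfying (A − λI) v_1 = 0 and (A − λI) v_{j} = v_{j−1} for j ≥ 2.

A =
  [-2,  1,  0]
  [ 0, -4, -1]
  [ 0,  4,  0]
A Jordan chain for λ = -2 of length 3:
v_1 = (-2, 0, 0)ᵀ
v_2 = (1, -2, 4)ᵀ
v_3 = (0, 1, 0)ᵀ

Let N = A − (-2)·I. We want v_3 with N^3 v_3 = 0 but N^2 v_3 ≠ 0; then v_{j-1} := N · v_j for j = 3, …, 2.

Pick v_3 = (0, 1, 0)ᵀ.
Then v_2 = N · v_3 = (1, -2, 4)ᵀ.
Then v_1 = N · v_2 = (-2, 0, 0)ᵀ.

Sanity check: (A − (-2)·I) v_1 = (0, 0, 0)ᵀ = 0. ✓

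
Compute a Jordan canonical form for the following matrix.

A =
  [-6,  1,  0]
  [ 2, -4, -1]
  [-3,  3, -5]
J_3(-5)

The characteristic polynomial is
  det(x·I − A) = x^3 + 15*x^2 + 75*x + 125 = (x + 5)^3

Eigenvalues and multiplicities (the geometric multiplicity of λ is n − rank(A − λI), which equals the number of Jordan blocks for λ):
  λ = -5: algebraic multiplicity = 3, geometric multiplicity = 1

Determining the block sizes for each eigenvalue:
  λ = -5: one block (gm = 1), so the single block has size am = 3 → block sizes [3]

Assembling the blocks gives a Jordan form
J =
  [-5,  1,  0]
  [ 0, -5,  1]
  [ 0,  0, -5]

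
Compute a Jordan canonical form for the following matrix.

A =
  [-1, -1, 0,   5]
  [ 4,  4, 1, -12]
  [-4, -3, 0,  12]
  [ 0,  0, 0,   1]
J_3(1) ⊕ J_1(1)

The characteristic polynomial is
  det(x·I − A) = x^4 - 4*x^3 + 6*x^2 - 4*x + 1 = (x - 1)^4

Eigenvalues and multiplicities (the geometric multiplicity of λ is n − rank(A − λI), which equals the number of Jordan blocks for λ):
  λ = 1: algebraic multiplicity = 4, geometric multiplicity = 2

Determining the block sizes for each eigenvalue:
  λ = 1: with am = 4 and gm = 2, the partition is not yet determined (e.g. several partitions of 4 into 2 parts exist). Let N = A − (1)·I. Computing rank(N^1) = 2, rank(N^2) = 1, rank(N^3) = 0; the number of blocks of size ≥ j is rank(N^{j−1}) − rank(N^j), giving [2, 1, 1]. So we have 1 block(s) of size 3, 1 block(s) of size 1 → block sizes [3, 1]

Assembling the blocks gives a Jordan form
J =
  [1, 1, 0, 0]
  [0, 1, 1, 0]
  [0, 0, 1, 0]
  [0, 0, 0, 1]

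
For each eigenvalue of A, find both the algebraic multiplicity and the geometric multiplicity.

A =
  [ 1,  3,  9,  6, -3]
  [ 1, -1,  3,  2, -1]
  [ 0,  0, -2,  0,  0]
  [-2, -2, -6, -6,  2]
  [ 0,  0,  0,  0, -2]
λ = -2: alg = 5, geom = 4

Step 1 — factor the characteristic polynomial to read off the algebraic multiplicities:
  χ_A(x) = (x + 2)^5

Step 2 — compute geometric multiplicities via the rank-nullity identity g(λ) = n − rank(A − λI):
  rank(A − (-2)·I) = 1, so dim ker(A − (-2)·I) = n − 1 = 4

Summary:
  λ = -2: algebraic multiplicity = 5, geometric multiplicity = 4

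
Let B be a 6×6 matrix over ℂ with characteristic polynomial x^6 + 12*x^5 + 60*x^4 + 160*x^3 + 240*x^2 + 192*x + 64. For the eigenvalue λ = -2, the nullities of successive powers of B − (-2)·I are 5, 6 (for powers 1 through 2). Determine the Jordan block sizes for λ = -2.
Block sizes for λ = -2: [2, 1, 1, 1, 1]

From the dimensions of kernels of powers, the number of Jordan blocks of size at least j is d_j − d_{j−1} where d_j = dim ker(N^j) (with d_0 = 0). Computing the differences gives [5, 1].
The number of blocks of size exactly k is (#blocks of size ≥ k) − (#blocks of size ≥ k + 1), so the partition is: 4 block(s) of size 1, 1 block(s) of size 2.
In nonincreasing order the block sizes are [2, 1, 1, 1, 1].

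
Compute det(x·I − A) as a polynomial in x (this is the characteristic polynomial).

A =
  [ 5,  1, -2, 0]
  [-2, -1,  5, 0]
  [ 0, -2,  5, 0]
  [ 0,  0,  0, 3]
x^4 - 12*x^3 + 54*x^2 - 108*x + 81

Expanding det(x·I − A) (e.g. by cofactor expansion or by noting that A is similar to its Jordan form J, which has the same characteristic polynomial as A) gives
  χ_A(x) = x^4 - 12*x^3 + 54*x^2 - 108*x + 81
which factors as (x - 3)^4. The eigenvalues (with algebraic multiplicities) are λ = 3 with multiplicity 4.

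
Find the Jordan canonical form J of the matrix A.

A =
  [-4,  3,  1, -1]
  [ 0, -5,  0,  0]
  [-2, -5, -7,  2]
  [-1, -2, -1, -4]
J_2(-5) ⊕ J_2(-5)

The characteristic polynomial is
  det(x·I − A) = x^4 + 20*x^3 + 150*x^2 + 500*x + 625 = (x + 5)^4

Eigenvalues and multiplicities (the geometric multiplicity of λ is n − rank(A − λI), which equals the number of Jordan blocks for λ):
  λ = -5: algebraic multiplicity = 4, geometric multiplicity = 2

Determining the block sizes for each eigenvalue:
  λ = -5: with am = 4 and gm = 2, the partition is not yet determined (e.g. several partitions of 4 into 2 parts exist). Let N = A − (-5)·I. Computing rank(N^1) = 2, rank(N^2) = 0; the number of blocks of size ≥ j is rank(N^{j−1}) − rank(N^j), giving [2, 2]. So we have 2 block(s) of size 2 → block sizes [2, 2]

Assembling the blocks gives a Jordan form
J =
  [-5,  1,  0,  0]
  [ 0, -5,  0,  0]
  [ 0,  0, -5,  1]
  [ 0,  0,  0, -5]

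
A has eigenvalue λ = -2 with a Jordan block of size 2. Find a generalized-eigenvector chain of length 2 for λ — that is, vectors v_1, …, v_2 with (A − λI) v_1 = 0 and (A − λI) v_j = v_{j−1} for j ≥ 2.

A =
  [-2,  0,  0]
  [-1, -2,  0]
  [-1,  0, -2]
A Jordan chain for λ = -2 of length 2:
v_1 = (0, -1, -1)ᵀ
v_2 = (1, 0, 0)ᵀ

Let N = A − (-2)·I. We want v_2 with N^2 v_2 = 0 but N^1 v_2 ≠ 0; then v_{j-1} := N · v_j for j = 2, …, 2.

Pick v_2 = (1, 0, 0)ᵀ.
Then v_1 = N · v_2 = (0, -1, -1)ᵀ.

Sanity check: (A − (-2)·I) v_1 = (0, 0, 0)ᵀ = 0. ✓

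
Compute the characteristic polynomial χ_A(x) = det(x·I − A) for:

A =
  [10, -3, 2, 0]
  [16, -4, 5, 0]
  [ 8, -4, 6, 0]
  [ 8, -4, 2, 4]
x^4 - 16*x^3 + 96*x^2 - 256*x + 256

Expanding det(x·I − A) (e.g. by cofactor expansion or by noting that A is similar to its Jordan form J, which has the same characteristic polynomial as A) gives
  χ_A(x) = x^4 - 16*x^3 + 96*x^2 - 256*x + 256
which factors as (x - 4)^4. The eigenvalues (with algebraic multiplicities) are λ = 4 with multiplicity 4.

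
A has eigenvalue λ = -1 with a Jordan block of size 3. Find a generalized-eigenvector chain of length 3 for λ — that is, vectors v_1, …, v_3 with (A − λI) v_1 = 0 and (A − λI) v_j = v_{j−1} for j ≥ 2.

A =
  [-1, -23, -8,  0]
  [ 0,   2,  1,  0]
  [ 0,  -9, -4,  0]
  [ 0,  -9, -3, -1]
A Jordan chain for λ = -1 of length 3:
v_1 = (3, 0, 0, 0)ᵀ
v_2 = (-23, 3, -9, -9)ᵀ
v_3 = (0, 1, 0, 0)ᵀ

Let N = A − (-1)·I. We want v_3 with N^3 v_3 = 0 but N^2 v_3 ≠ 0; then v_{j-1} := N · v_j for j = 3, …, 2.

Pick v_3 = (0, 1, 0, 0)ᵀ.
Then v_2 = N · v_3 = (-23, 3, -9, -9)ᵀ.
Then v_1 = N · v_2 = (3, 0, 0, 0)ᵀ.

Sanity check: (A − (-1)·I) v_1 = (0, 0, 0, 0)ᵀ = 0. ✓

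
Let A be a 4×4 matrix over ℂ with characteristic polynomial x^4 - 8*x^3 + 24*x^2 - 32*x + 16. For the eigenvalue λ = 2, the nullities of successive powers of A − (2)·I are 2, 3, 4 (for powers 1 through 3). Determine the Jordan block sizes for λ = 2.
Block sizes for λ = 2: [3, 1]

From the dimensions of kernels of powers, the number of Jordan blocks of size at least j is d_j − d_{j−1} where d_j = dim ker(N^j) (with d_0 = 0). Computing the differences gives [2, 1, 1].
The number of blocks of size exactly k is (#blocks of size ≥ k) − (#blocks of size ≥ k + 1), so the partition is: 1 block(s) of size 1, 1 block(s) of size 3.
In nonincreasing order the block sizes are [3, 1].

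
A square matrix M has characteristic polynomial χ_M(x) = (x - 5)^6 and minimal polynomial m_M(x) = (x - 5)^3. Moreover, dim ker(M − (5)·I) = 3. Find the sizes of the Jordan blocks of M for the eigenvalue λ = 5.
Block sizes for λ = 5: [3, 2, 1]

Step 1 — from the characteristic polynomial, algebraic multiplicity of λ = 5 is 6. From dim ker(M − (5)·I) = 3, there are exactly 3 Jordan blocks for λ = 5.
Step 2 — from the minimal polynomial, the factor (x − 5)^3 tells us the largest block for λ = 5 has size 3.
Step 3 — with total size 6, 3 blocks, and largest block 3, the block sizes (in nonincreasing order) are [3, 2, 1].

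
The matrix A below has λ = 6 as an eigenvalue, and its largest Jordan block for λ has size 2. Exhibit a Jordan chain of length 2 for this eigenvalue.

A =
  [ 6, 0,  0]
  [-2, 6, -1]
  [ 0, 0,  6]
A Jordan chain for λ = 6 of length 2:
v_1 = (0, -2, 0)ᵀ
v_2 = (1, 0, 0)ᵀ

Let N = A − (6)·I. We want v_2 with N^2 v_2 = 0 but N^1 v_2 ≠ 0; then v_{j-1} := N · v_j for j = 2, …, 2.

Pick v_2 = (1, 0, 0)ᵀ.
Then v_1 = N · v_2 = (0, -2, 0)ᵀ.

Sanity check: (A − (6)·I) v_1 = (0, 0, 0)ᵀ = 0. ✓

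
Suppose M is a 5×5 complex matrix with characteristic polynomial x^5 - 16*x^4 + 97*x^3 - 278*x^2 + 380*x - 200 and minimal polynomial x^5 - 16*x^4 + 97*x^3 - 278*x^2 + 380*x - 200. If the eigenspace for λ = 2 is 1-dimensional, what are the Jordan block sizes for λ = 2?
Block sizes for λ = 2: [3]

Step 1 — from the characteristic polynomial, algebraic multiplicity of λ = 2 is 3. From dim ker(M − (2)·I) = 1, there are exactly 1 Jordan blocks for λ = 2.
Step 2 — from the minimal polynomial, the factor (x − 2)^3 tells us the largest block for λ = 2 has size 3.
Step 3 — with total size 3, 1 blocks, and largest block 3, the block sizes (in nonincreasing order) are [3].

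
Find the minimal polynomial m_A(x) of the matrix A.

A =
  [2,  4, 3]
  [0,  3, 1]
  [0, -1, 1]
x^3 - 6*x^2 + 12*x - 8

The characteristic polynomial is χ_A(x) = (x - 2)^3, so the eigenvalues are known. The minimal polynomial is
  m_A(x) = Π_λ (x − λ)^{k_λ}
where k_λ is the size of the *largest* Jordan block for λ (equivalently, the smallest k with (A − λI)^k v = 0 for every generalised eigenvector v of λ).

  λ = 2: largest Jordan block has size 3, contributing (x − 2)^3

So m_A(x) = (x - 2)^3 = x^3 - 6*x^2 + 12*x - 8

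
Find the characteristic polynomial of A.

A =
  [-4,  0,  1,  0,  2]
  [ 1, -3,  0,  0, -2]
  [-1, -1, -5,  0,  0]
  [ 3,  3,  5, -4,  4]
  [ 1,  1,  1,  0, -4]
x^5 + 20*x^4 + 160*x^3 + 640*x^2 + 1280*x + 1024

Expanding det(x·I − A) (e.g. by cofactor expansion or by noting that A is similar to its Jordan form J, which has the same characteristic polynomial as A) gives
  χ_A(x) = x^5 + 20*x^4 + 160*x^3 + 640*x^2 + 1280*x + 1024
which factors as (x + 4)^5. The eigenvalues (with algebraic multiplicities) are λ = -4 with multiplicity 5.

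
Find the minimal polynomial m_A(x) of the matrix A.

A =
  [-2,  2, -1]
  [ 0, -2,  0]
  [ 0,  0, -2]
x^2 + 4*x + 4

The characteristic polynomial is χ_A(x) = (x + 2)^3, so the eigenvalues are known. The minimal polynomial is
  m_A(x) = Π_λ (x − λ)^{k_λ}
where k_λ is the size of the *largest* Jordan block for λ (equivalently, the smallest k with (A − λI)^k v = 0 for every generalised eigenvector v of λ).

  λ = -2: largest Jordan block has size 2, contributing (x + 2)^2

So m_A(x) = (x + 2)^2 = x^2 + 4*x + 4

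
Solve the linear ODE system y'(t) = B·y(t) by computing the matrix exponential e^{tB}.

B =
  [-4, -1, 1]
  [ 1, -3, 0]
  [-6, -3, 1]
e^{tB} =
  [-3*t^2*exp(-2*t)/2 - 2*t*exp(-2*t) + exp(-2*t), -t*exp(-2*t), t^2*exp(-2*t)/2 + t*exp(-2*t)]
  [-3*t^2*exp(-2*t)/2 + t*exp(-2*t), -t*exp(-2*t) + exp(-2*t), t^2*exp(-2*t)/2]
  [-9*t^2*exp(-2*t)/2 - 6*t*exp(-2*t), -3*t*exp(-2*t), 3*t^2*exp(-2*t)/2 + 3*t*exp(-2*t) + exp(-2*t)]

Strategy: write B = P · J · P⁻¹ where J is a Jordan canonical form, so e^{tB} = P · e^{tJ} · P⁻¹, and e^{tJ} can be computed block-by-block.

B has Jordan form
J =
  [-2,  1,  0]
  [ 0, -2,  1]
  [ 0,  0, -2]
(up to reordering of blocks).

Per-block formulas:
  For a 3×3 Jordan block J_3(-2): exp(t · J_3(-2)) = e^(-2t)·(I + t·N + (t^2/2)·N^2), where N is the 3×3 nilpotent shift.

After assembling e^{tJ} and conjugating by P, we get:

e^{tB} =
  [-3*t^2*exp(-2*t)/2 - 2*t*exp(-2*t) + exp(-2*t), -t*exp(-2*t), t^2*exp(-2*t)/2 + t*exp(-2*t)]
  [-3*t^2*exp(-2*t)/2 + t*exp(-2*t), -t*exp(-2*t) + exp(-2*t), t^2*exp(-2*t)/2]
  [-9*t^2*exp(-2*t)/2 - 6*t*exp(-2*t), -3*t*exp(-2*t), 3*t^2*exp(-2*t)/2 + 3*t*exp(-2*t) + exp(-2*t)]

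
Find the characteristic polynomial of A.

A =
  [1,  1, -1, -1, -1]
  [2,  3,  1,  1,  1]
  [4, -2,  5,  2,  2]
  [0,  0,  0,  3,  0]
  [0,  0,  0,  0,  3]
x^5 - 15*x^4 + 90*x^3 - 270*x^2 + 405*x - 243

Expanding det(x·I − A) (e.g. by cofactor expansion or by noting that A is similar to its Jordan form J, which has the same characteristic polynomial as A) gives
  χ_A(x) = x^5 - 15*x^4 + 90*x^3 - 270*x^2 + 405*x - 243
which factors as (x - 3)^5. The eigenvalues (with algebraic multiplicities) are λ = 3 with multiplicity 5.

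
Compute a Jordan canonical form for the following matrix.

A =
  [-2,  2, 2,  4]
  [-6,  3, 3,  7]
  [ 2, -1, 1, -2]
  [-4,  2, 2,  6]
J_3(2) ⊕ J_1(2)

The characteristic polynomial is
  det(x·I − A) = x^4 - 8*x^3 + 24*x^2 - 32*x + 16 = (x - 2)^4

Eigenvalues and multiplicities (the geometric multiplicity of λ is n − rank(A − λI), which equals the number of Jordan blocks for λ):
  λ = 2: algebraic multiplicity = 4, geometric multiplicity = 2

Determining the block sizes for each eigenvalue:
  λ = 2: with am = 4 and gm = 2, the partition is not yet determined (e.g. several partitions of 4 into 2 parts exist). Let N = A − (2)·I. Computing rank(N^1) = 2, rank(N^2) = 1, rank(N^3) = 0; the number of blocks of size ≥ j is rank(N^{j−1}) − rank(N^j), giving [2, 1, 1]. So we have 1 block(s) of size 3, 1 block(s) of size 1 → block sizes [3, 1]

Assembling the blocks gives a Jordan form
J =
  [2, 1, 0, 0]
  [0, 2, 1, 0]
  [0, 0, 2, 0]
  [0, 0, 0, 2]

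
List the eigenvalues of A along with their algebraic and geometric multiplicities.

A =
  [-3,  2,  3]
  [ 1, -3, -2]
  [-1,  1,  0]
λ = -2: alg = 3, geom = 1

Step 1 — factor the characteristic polynomial to read off the algebraic multiplicities:
  χ_A(x) = (x + 2)^3

Step 2 — compute geometric multiplicities via the rank-nullity identity g(λ) = n − rank(A − λI):
  rank(A − (-2)·I) = 2, so dim ker(A − (-2)·I) = n − 2 = 1

Summary:
  λ = -2: algebraic multiplicity = 3, geometric multiplicity = 1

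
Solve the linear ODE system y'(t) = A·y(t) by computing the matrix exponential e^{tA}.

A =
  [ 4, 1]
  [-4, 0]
e^{tA} =
  [2*t*exp(2*t) + exp(2*t), t*exp(2*t)]
  [-4*t*exp(2*t), -2*t*exp(2*t) + exp(2*t)]

Strategy: write A = P · J · P⁻¹ where J is a Jordan canonical form, so e^{tA} = P · e^{tJ} · P⁻¹, and e^{tJ} can be computed block-by-block.

A has Jordan form
J =
  [2, 1]
  [0, 2]
(up to reordering of blocks).

Per-block formulas:
  For a 2×2 Jordan block J_2(2): exp(t · J_2(2)) = e^(2t)·(I + t·N), where N is the 2×2 nilpotent shift.

After assembling e^{tJ} and conjugating by P, we get:

e^{tA} =
  [2*t*exp(2*t) + exp(2*t), t*exp(2*t)]
  [-4*t*exp(2*t), -2*t*exp(2*t) + exp(2*t)]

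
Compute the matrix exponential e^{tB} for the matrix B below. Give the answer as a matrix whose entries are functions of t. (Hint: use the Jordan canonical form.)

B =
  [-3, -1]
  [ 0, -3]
e^{tB} =
  [exp(-3*t), -t*exp(-3*t)]
  [0, exp(-3*t)]

Strategy: write B = P · J · P⁻¹ where J is a Jordan canonical form, so e^{tB} = P · e^{tJ} · P⁻¹, and e^{tJ} can be computed block-by-block.

B has Jordan form
J =
  [-3,  1]
  [ 0, -3]
(up to reordering of blocks).

Per-block formulas:
  For a 2×2 Jordan block J_2(-3): exp(t · J_2(-3)) = e^(-3t)·(I + t·N), where N is the 2×2 nilpotent shift.

After assembling e^{tJ} and conjugating by P, we get:

e^{tB} =
  [exp(-3*t), -t*exp(-3*t)]
  [0, exp(-3*t)]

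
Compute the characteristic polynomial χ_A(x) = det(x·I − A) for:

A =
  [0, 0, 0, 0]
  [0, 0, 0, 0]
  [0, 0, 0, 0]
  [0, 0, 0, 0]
x^4

Expanding det(x·I − A) (e.g. by cofactor expansion or by noting that A is similar to its Jordan form J, which has the same characteristic polynomial as A) gives
  χ_A(x) = x^4
which factors as x^4. The eigenvalues (with algebraic multiplicities) are λ = 0 with multiplicity 4.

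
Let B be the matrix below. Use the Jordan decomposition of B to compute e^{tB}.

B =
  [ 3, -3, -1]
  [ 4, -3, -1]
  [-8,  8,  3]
e^{tB} =
  [2*t*exp(t) + exp(t), -t^2*exp(t) - 3*t*exp(t), -t^2*exp(t)/2 - t*exp(t)]
  [4*t*exp(t), -2*t^2*exp(t) - 4*t*exp(t) + exp(t), -t^2*exp(t) - t*exp(t)]
  [-8*t*exp(t), 4*t^2*exp(t) + 8*t*exp(t), 2*t^2*exp(t) + 2*t*exp(t) + exp(t)]

Strategy: write B = P · J · P⁻¹ where J is a Jordan canonical form, so e^{tB} = P · e^{tJ} · P⁻¹, and e^{tJ} can be computed block-by-block.

B has Jordan form
J =
  [1, 1, 0]
  [0, 1, 1]
  [0, 0, 1]
(up to reordering of blocks).

Per-block formulas:
  For a 3×3 Jordan block J_3(1): exp(t · J_3(1)) = e^(1t)·(I + t·N + (t^2/2)·N^2), where N is the 3×3 nilpotent shift.

After assembling e^{tJ} and conjugating by P, we get:

e^{tB} =
  [2*t*exp(t) + exp(t), -t^2*exp(t) - 3*t*exp(t), -t^2*exp(t)/2 - t*exp(t)]
  [4*t*exp(t), -2*t^2*exp(t) - 4*t*exp(t) + exp(t), -t^2*exp(t) - t*exp(t)]
  [-8*t*exp(t), 4*t^2*exp(t) + 8*t*exp(t), 2*t^2*exp(t) + 2*t*exp(t) + exp(t)]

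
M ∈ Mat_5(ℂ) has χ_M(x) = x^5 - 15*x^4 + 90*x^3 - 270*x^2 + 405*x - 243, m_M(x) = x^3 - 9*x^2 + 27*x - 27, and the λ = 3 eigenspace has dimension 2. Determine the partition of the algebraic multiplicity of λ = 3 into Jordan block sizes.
Block sizes for λ = 3: [3, 2]

Step 1 — from the characteristic polynomial, algebraic multiplicity of λ = 3 is 5. From dim ker(M − (3)·I) = 2, there are exactly 2 Jordan blocks for λ = 3.
Step 2 — from the minimal polynomial, the factor (x − 3)^3 tells us the largest block for λ = 3 has size 3.
Step 3 — with total size 5, 2 blocks, and largest block 3, the block sizes (in nonincreasing order) are [3, 2].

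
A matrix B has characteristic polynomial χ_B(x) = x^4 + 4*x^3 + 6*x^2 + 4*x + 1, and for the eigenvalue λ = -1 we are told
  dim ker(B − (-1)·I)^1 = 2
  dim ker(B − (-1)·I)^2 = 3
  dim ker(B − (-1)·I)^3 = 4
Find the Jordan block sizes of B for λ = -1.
Block sizes for λ = -1: [3, 1]

From the dimensions of kernels of powers, the number of Jordan blocks of size at least j is d_j − d_{j−1} where d_j = dim ker(N^j) (with d_0 = 0). Computing the differences gives [2, 1, 1].
The number of blocks of size exactly k is (#blocks of size ≥ k) − (#blocks of size ≥ k + 1), so the partition is: 1 block(s) of size 1, 1 block(s) of size 3.
In nonincreasing order the block sizes are [3, 1].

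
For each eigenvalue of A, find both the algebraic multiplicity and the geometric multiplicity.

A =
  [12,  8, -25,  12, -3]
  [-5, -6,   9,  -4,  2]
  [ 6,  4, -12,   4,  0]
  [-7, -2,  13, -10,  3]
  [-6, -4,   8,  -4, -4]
λ = -4: alg = 5, geom = 2

Step 1 — factor the characteristic polynomial to read off the algebraic multiplicities:
  χ_A(x) = (x + 4)^5

Step 2 — compute geometric multiplicities via the rank-nullity identity g(λ) = n − rank(A − λI):
  rank(A − (-4)·I) = 3, so dim ker(A − (-4)·I) = n − 3 = 2

Summary:
  λ = -4: algebraic multiplicity = 5, geometric multiplicity = 2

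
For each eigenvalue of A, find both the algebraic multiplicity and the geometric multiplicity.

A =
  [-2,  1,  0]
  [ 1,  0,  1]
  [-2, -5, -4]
λ = -2: alg = 3, geom = 1

Step 1 — factor the characteristic polynomial to read off the algebraic multiplicities:
  χ_A(x) = (x + 2)^3

Step 2 — compute geometric multiplicities via the rank-nullity identity g(λ) = n − rank(A − λI):
  rank(A − (-2)·I) = 2, so dim ker(A − (-2)·I) = n − 2 = 1

Summary:
  λ = -2: algebraic multiplicity = 3, geometric multiplicity = 1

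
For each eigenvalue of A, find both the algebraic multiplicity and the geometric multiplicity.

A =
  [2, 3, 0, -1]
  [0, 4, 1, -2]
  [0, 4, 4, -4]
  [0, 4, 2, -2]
λ = 2: alg = 4, geom = 2

Step 1 — factor the characteristic polynomial to read off the algebraic multiplicities:
  χ_A(x) = (x - 2)^4

Step 2 — compute geometric multiplicities via the rank-nullity identity g(λ) = n − rank(A − λI):
  rank(A − (2)·I) = 2, so dim ker(A − (2)·I) = n − 2 = 2

Summary:
  λ = 2: algebraic multiplicity = 4, geometric multiplicity = 2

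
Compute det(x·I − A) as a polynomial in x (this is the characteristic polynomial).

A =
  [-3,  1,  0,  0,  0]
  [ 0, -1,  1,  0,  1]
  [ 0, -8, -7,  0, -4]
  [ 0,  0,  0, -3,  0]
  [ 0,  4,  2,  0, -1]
x^5 + 15*x^4 + 90*x^3 + 270*x^2 + 405*x + 243

Expanding det(x·I − A) (e.g. by cofactor expansion or by noting that A is similar to its Jordan form J, which has the same characteristic polynomial as A) gives
  χ_A(x) = x^5 + 15*x^4 + 90*x^3 + 270*x^2 + 405*x + 243
which factors as (x + 3)^5. The eigenvalues (with algebraic multiplicities) are λ = -3 with multiplicity 5.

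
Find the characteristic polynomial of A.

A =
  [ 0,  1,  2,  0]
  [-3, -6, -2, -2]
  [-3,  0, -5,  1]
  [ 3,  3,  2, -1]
x^4 + 12*x^3 + 54*x^2 + 108*x + 81

Expanding det(x·I − A) (e.g. by cofactor expansion or by noting that A is similar to its Jordan form J, which has the same characteristic polynomial as A) gives
  χ_A(x) = x^4 + 12*x^3 + 54*x^2 + 108*x + 81
which factors as (x + 3)^4. The eigenvalues (with algebraic multiplicities) are λ = -3 with multiplicity 4.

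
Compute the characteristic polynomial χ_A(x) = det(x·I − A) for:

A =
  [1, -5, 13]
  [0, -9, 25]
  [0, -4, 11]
x^3 - 3*x^2 + 3*x - 1

Expanding det(x·I − A) (e.g. by cofactor expansion or by noting that A is similar to its Jordan form J, which has the same characteristic polynomial as A) gives
  χ_A(x) = x^3 - 3*x^2 + 3*x - 1
which factors as (x - 1)^3. The eigenvalues (with algebraic multiplicities) are λ = 1 with multiplicity 3.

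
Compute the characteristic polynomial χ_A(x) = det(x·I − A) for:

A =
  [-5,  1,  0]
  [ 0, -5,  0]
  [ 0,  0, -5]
x^3 + 15*x^2 + 75*x + 125

Expanding det(x·I − A) (e.g. by cofactor expansion or by noting that A is similar to its Jordan form J, which has the same characteristic polynomial as A) gives
  χ_A(x) = x^3 + 15*x^2 + 75*x + 125
which factors as (x + 5)^3. The eigenvalues (with algebraic multiplicities) are λ = -5 with multiplicity 3.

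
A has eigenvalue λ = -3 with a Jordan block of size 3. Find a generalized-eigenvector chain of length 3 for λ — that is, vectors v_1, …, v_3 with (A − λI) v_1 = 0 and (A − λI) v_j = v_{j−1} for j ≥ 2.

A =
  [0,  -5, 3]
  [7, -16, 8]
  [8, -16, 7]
A Jordan chain for λ = -3 of length 3:
v_1 = (-2, -6, -8)ᵀ
v_2 = (3, 7, 8)ᵀ
v_3 = (1, 0, 0)ᵀ

Let N = A − (-3)·I. We want v_3 with N^3 v_3 = 0 but N^2 v_3 ≠ 0; then v_{j-1} := N · v_j for j = 3, …, 2.

Pick v_3 = (1, 0, 0)ᵀ.
Then v_2 = N · v_3 = (3, 7, 8)ᵀ.
Then v_1 = N · v_2 = (-2, -6, -8)ᵀ.

Sanity check: (A − (-3)·I) v_1 = (0, 0, 0)ᵀ = 0. ✓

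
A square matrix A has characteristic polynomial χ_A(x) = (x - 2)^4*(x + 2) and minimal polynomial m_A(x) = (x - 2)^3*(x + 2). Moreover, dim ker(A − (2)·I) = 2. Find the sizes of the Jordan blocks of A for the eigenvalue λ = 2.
Block sizes for λ = 2: [3, 1]

Step 1 — from the characteristic polynomial, algebraic multiplicity of λ = 2 is 4. From dim ker(A − (2)·I) = 2, there are exactly 2 Jordan blocks for λ = 2.
Step 2 — from the minimal polynomial, the factor (x − 2)^3 tells us the largest block for λ = 2 has size 3.
Step 3 — with total size 4, 2 blocks, and largest block 3, the block sizes (in nonincreasing order) are [3, 1].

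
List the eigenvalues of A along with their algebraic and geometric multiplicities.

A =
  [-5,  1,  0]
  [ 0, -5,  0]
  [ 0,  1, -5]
λ = -5: alg = 3, geom = 2

Step 1 — factor the characteristic polynomial to read off the algebraic multiplicities:
  χ_A(x) = (x + 5)^3

Step 2 — compute geometric multiplicities via the rank-nullity identity g(λ) = n − rank(A − λI):
  rank(A − (-5)·I) = 1, so dim ker(A − (-5)·I) = n − 1 = 2

Summary:
  λ = -5: algebraic multiplicity = 3, geometric multiplicity = 2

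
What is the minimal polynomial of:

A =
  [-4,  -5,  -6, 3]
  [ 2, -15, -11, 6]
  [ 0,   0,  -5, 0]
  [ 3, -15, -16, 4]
x^3 + 15*x^2 + 75*x + 125

The characteristic polynomial is χ_A(x) = (x + 5)^4, so the eigenvalues are known. The minimal polynomial is
  m_A(x) = Π_λ (x − λ)^{k_λ}
where k_λ is the size of the *largest* Jordan block for λ (equivalently, the smallest k with (A − λI)^k v = 0 for every generalised eigenvector v of λ).

  λ = -5: largest Jordan block has size 3, contributing (x + 5)^3

So m_A(x) = (x + 5)^3 = x^3 + 15*x^2 + 75*x + 125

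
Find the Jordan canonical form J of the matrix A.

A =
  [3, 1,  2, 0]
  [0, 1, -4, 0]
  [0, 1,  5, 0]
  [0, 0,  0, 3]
J_2(3) ⊕ J_1(3) ⊕ J_1(3)

The characteristic polynomial is
  det(x·I − A) = x^4 - 12*x^3 + 54*x^2 - 108*x + 81 = (x - 3)^4

Eigenvalues and multiplicities (the geometric multiplicity of λ is n − rank(A − λI), which equals the number of Jordan blocks for λ):
  λ = 3: algebraic multiplicity = 4, geometric multiplicity = 3

Determining the block sizes for each eigenvalue:
  λ = 3: 3 blocks summing to 4 forces exactly one block of size 2 and the rest size 1 → block sizes [2, 1, 1]

Assembling the blocks gives a Jordan form
J =
  [3, 1, 0, 0]
  [0, 3, 0, 0]
  [0, 0, 3, 0]
  [0, 0, 0, 3]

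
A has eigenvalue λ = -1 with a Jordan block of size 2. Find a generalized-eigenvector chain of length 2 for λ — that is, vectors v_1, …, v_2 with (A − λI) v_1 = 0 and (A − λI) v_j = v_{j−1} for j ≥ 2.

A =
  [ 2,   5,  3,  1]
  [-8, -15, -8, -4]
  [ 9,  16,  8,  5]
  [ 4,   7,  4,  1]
A Jordan chain for λ = -1 of length 2:
v_1 = (3, -8, 9, 4)ᵀ
v_2 = (1, 0, 0, 0)ᵀ

Let N = A − (-1)·I. We want v_2 with N^2 v_2 = 0 but N^1 v_2 ≠ 0; then v_{j-1} := N · v_j for j = 2, …, 2.

Pick v_2 = (1, 0, 0, 0)ᵀ.
Then v_1 = N · v_2 = (3, -8, 9, 4)ᵀ.

Sanity check: (A − (-1)·I) v_1 = (0, 0, 0, 0)ᵀ = 0. ✓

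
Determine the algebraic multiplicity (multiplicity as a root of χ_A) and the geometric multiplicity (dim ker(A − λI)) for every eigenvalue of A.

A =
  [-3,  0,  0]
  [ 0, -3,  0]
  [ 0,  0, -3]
λ = -3: alg = 3, geom = 3

Step 1 — factor the characteristic polynomial to read off the algebraic multiplicities:
  χ_A(x) = (x + 3)^3

Step 2 — compute geometric multiplicities via the rank-nullity identity g(λ) = n − rank(A − λI):
  rank(A − (-3)·I) = 0, so dim ker(A − (-3)·I) = n − 0 = 3

Summary:
  λ = -3: algebraic multiplicity = 3, geometric multiplicity = 3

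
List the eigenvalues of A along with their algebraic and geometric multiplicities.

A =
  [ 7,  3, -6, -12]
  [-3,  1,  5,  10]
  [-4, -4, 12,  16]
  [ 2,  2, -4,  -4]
λ = 4: alg = 4, geom = 2

Step 1 — factor the characteristic polynomial to read off the algebraic multiplicities:
  χ_A(x) = (x - 4)^4

Step 2 — compute geometric multiplicities via the rank-nullity identity g(λ) = n − rank(A − λI):
  rank(A − (4)·I) = 2, so dim ker(A − (4)·I) = n − 2 = 2

Summary:
  λ = 4: algebraic multiplicity = 4, geometric multiplicity = 2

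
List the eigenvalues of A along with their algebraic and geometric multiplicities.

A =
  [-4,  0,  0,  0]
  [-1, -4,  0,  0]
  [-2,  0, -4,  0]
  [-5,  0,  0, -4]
λ = -4: alg = 4, geom = 3

Step 1 — factor the characteristic polynomial to read off the algebraic multiplicities:
  χ_A(x) = (x + 4)^4

Step 2 — compute geometric multiplicities via the rank-nullity identity g(λ) = n − rank(A − λI):
  rank(A − (-4)·I) = 1, so dim ker(A − (-4)·I) = n − 1 = 3

Summary:
  λ = -4: algebraic multiplicity = 4, geometric multiplicity = 3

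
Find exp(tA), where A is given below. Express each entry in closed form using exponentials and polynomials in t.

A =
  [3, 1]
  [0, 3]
e^{tA} =
  [exp(3*t), t*exp(3*t)]
  [0, exp(3*t)]

Strategy: write A = P · J · P⁻¹ where J is a Jordan canonical form, so e^{tA} = P · e^{tJ} · P⁻¹, and e^{tJ} can be computed block-by-block.

A has Jordan form
J =
  [3, 1]
  [0, 3]
(up to reordering of blocks).

Per-block formulas:
  For a 2×2 Jordan block J_2(3): exp(t · J_2(3)) = e^(3t)·(I + t·N), where N is the 2×2 nilpotent shift.

After assembling e^{tJ} and conjugating by P, we get:

e^{tA} =
  [exp(3*t), t*exp(3*t)]
  [0, exp(3*t)]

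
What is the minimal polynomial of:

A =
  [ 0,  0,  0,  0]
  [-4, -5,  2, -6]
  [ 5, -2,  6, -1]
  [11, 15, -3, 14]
x^4 - 15*x^3 + 75*x^2 - 125*x

The characteristic polynomial is χ_A(x) = x*(x - 5)^3, so the eigenvalues are known. The minimal polynomial is
  m_A(x) = Π_λ (x − λ)^{k_λ}
where k_λ is the size of the *largest* Jordan block for λ (equivalently, the smallest k with (A − λI)^k v = 0 for every generalised eigenvector v of λ).

  λ = 0: largest Jordan block has size 1, contributing (x − 0)
  λ = 5: largest Jordan block has size 3, contributing (x − 5)^3

So m_A(x) = x*(x - 5)^3 = x^4 - 15*x^3 + 75*x^2 - 125*x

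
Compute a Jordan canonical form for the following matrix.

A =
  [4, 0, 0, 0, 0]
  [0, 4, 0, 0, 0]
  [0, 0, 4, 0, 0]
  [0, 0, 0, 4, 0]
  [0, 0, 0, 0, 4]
J_1(4) ⊕ J_1(4) ⊕ J_1(4) ⊕ J_1(4) ⊕ J_1(4)

The characteristic polynomial is
  det(x·I − A) = x^5 - 20*x^4 + 160*x^3 - 640*x^2 + 1280*x - 1024 = (x - 4)^5

Eigenvalues and multiplicities (the geometric multiplicity of λ is n − rank(A − λI), which equals the number of Jordan blocks for λ):
  λ = 4: algebraic multiplicity = 5, geometric multiplicity = 5

Determining the block sizes for each eigenvalue:
  λ = 4: gm = am = 5, so every block has size 1 → block sizes [1, 1, 1, 1, 1]

Assembling the blocks gives a Jordan form
J =
  [4, 0, 0, 0, 0]
  [0, 4, 0, 0, 0]
  [0, 0, 4, 0, 0]
  [0, 0, 0, 4, 0]
  [0, 0, 0, 0, 4]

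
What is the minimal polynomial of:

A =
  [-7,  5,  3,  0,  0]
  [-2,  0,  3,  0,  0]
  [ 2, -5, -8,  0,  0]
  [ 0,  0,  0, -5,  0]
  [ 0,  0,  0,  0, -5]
x^2 + 10*x + 25

The characteristic polynomial is χ_A(x) = (x + 5)^5, so the eigenvalues are known. The minimal polynomial is
  m_A(x) = Π_λ (x − λ)^{k_λ}
where k_λ is the size of the *largest* Jordan block for λ (equivalently, the smallest k with (A − λI)^k v = 0 for every generalised eigenvector v of λ).

  λ = -5: largest Jordan block has size 2, contributing (x + 5)^2

So m_A(x) = (x + 5)^2 = x^2 + 10*x + 25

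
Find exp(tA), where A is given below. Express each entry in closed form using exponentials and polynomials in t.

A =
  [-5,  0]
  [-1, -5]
e^{tA} =
  [exp(-5*t), 0]
  [-t*exp(-5*t), exp(-5*t)]

Strategy: write A = P · J · P⁻¹ where J is a Jordan canonical form, so e^{tA} = P · e^{tJ} · P⁻¹, and e^{tJ} can be computed block-by-block.

A has Jordan form
J =
  [-5,  1]
  [ 0, -5]
(up to reordering of blocks).

Per-block formulas:
  For a 2×2 Jordan block J_2(-5): exp(t · J_2(-5)) = e^(-5t)·(I + t·N), where N is the 2×2 nilpotent shift.

After assembling e^{tJ} and conjugating by P, we get:

e^{tA} =
  [exp(-5*t), 0]
  [-t*exp(-5*t), exp(-5*t)]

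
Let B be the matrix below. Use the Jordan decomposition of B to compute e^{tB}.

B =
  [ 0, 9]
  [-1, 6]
e^{tB} =
  [-3*t*exp(3*t) + exp(3*t), 9*t*exp(3*t)]
  [-t*exp(3*t), 3*t*exp(3*t) + exp(3*t)]

Strategy: write B = P · J · P⁻¹ where J is a Jordan canonical form, so e^{tB} = P · e^{tJ} · P⁻¹, and e^{tJ} can be computed block-by-block.

B has Jordan form
J =
  [3, 1]
  [0, 3]
(up to reordering of blocks).

Per-block formulas:
  For a 2×2 Jordan block J_2(3): exp(t · J_2(3)) = e^(3t)·(I + t·N), where N is the 2×2 nilpotent shift.

After assembling e^{tJ} and conjugating by P, we get:

e^{tB} =
  [-3*t*exp(3*t) + exp(3*t), 9*t*exp(3*t)]
  [-t*exp(3*t), 3*t*exp(3*t) + exp(3*t)]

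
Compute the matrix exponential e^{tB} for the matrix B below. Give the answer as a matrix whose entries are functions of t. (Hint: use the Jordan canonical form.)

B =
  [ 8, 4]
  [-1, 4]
e^{tB} =
  [2*t*exp(6*t) + exp(6*t), 4*t*exp(6*t)]
  [-t*exp(6*t), -2*t*exp(6*t) + exp(6*t)]

Strategy: write B = P · J · P⁻¹ where J is a Jordan canonical form, so e^{tB} = P · e^{tJ} · P⁻¹, and e^{tJ} can be computed block-by-block.

B has Jordan form
J =
  [6, 1]
  [0, 6]
(up to reordering of blocks).

Per-block formulas:
  For a 2×2 Jordan block J_2(6): exp(t · J_2(6)) = e^(6t)·(I + t·N), where N is the 2×2 nilpotent shift.

After assembling e^{tJ} and conjugating by P, we get:

e^{tB} =
  [2*t*exp(6*t) + exp(6*t), 4*t*exp(6*t)]
  [-t*exp(6*t), -2*t*exp(6*t) + exp(6*t)]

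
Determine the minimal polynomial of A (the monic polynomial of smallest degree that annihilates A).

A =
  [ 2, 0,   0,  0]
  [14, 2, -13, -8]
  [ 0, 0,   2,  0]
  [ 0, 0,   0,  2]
x^2 - 4*x + 4

The characteristic polynomial is χ_A(x) = (x - 2)^4, so the eigenvalues are known. The minimal polynomial is
  m_A(x) = Π_λ (x − λ)^{k_λ}
where k_λ is the size of the *largest* Jordan block for λ (equivalently, the smallest k with (A − λI)^k v = 0 for every generalised eigenvector v of λ).

  λ = 2: largest Jordan block has size 2, contributing (x − 2)^2

So m_A(x) = (x - 2)^2 = x^2 - 4*x + 4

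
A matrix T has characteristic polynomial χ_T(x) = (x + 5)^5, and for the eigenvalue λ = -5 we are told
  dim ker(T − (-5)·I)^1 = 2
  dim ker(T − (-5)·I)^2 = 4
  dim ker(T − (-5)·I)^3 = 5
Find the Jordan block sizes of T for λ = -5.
Block sizes for λ = -5: [3, 2]

From the dimensions of kernels of powers, the number of Jordan blocks of size at least j is d_j − d_{j−1} where d_j = dim ker(N^j) (with d_0 = 0). Computing the differences gives [2, 2, 1].
The number of blocks of size exactly k is (#blocks of size ≥ k) − (#blocks of size ≥ k + 1), so the partition is: 1 block(s) of size 2, 1 block(s) of size 3.
In nonincreasing order the block sizes are [3, 2].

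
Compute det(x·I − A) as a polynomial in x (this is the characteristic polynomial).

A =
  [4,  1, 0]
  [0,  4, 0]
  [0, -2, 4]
x^3 - 12*x^2 + 48*x - 64

Expanding det(x·I − A) (e.g. by cofactor expansion or by noting that A is similar to its Jordan form J, which has the same characteristic polynomial as A) gives
  χ_A(x) = x^3 - 12*x^2 + 48*x - 64
which factors as (x - 4)^3. The eigenvalues (with algebraic multiplicities) are λ = 4 with multiplicity 3.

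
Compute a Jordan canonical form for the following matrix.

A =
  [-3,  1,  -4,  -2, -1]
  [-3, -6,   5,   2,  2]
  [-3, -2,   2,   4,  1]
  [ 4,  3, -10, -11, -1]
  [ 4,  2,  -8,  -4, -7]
J_3(-5) ⊕ J_1(-5) ⊕ J_1(-5)

The characteristic polynomial is
  det(x·I − A) = x^5 + 25*x^4 + 250*x^3 + 1250*x^2 + 3125*x + 3125 = (x + 5)^5

Eigenvalues and multiplicities (the geometric multiplicity of λ is n − rank(A − λI), which equals the number of Jordan blocks for λ):
  λ = -5: algebraic multiplicity = 5, geometric multiplicity = 3

Determining the block sizes for each eigenvalue:
  λ = -5: with am = 5 and gm = 3, the partition is not yet determined (e.g. several partitions of 5 into 3 parts exist). Let N = A − (-5)·I. Computing rank(N^1) = 2, rank(N^2) = 1, rank(N^3) = 0; the number of blocks of size ≥ j is rank(N^{j−1}) − rank(N^j), giving [3, 1, 1]. So we have 1 block(s) of size 3, 2 block(s) of size 1 → block sizes [3, 1, 1]

Assembling the blocks gives a Jordan form
J =
  [-5,  1,  0,  0,  0]
  [ 0, -5,  1,  0,  0]
  [ 0,  0, -5,  0,  0]
  [ 0,  0,  0, -5,  0]
  [ 0,  0,  0,  0, -5]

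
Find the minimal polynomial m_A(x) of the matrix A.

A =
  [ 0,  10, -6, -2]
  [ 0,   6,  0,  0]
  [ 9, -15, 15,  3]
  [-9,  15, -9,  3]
x^2 - 12*x + 36

The characteristic polynomial is χ_A(x) = (x - 6)^4, so the eigenvalues are known. The minimal polynomial is
  m_A(x) = Π_λ (x − λ)^{k_λ}
where k_λ is the size of the *largest* Jordan block for λ (equivalently, the smallest k with (A − λI)^k v = 0 for every generalised eigenvector v of λ).

  λ = 6: largest Jordan block has size 2, contributing (x − 6)^2

So m_A(x) = (x - 6)^2 = x^2 - 12*x + 36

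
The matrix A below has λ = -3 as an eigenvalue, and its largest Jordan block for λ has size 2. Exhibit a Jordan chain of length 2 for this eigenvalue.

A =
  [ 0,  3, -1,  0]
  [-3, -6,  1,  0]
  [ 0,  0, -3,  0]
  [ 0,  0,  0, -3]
A Jordan chain for λ = -3 of length 2:
v_1 = (3, -3, 0, 0)ᵀ
v_2 = (1, 0, 0, 0)ᵀ

Let N = A − (-3)·I. We want v_2 with N^2 v_2 = 0 but N^1 v_2 ≠ 0; then v_{j-1} := N · v_j for j = 2, …, 2.

Pick v_2 = (1, 0, 0, 0)ᵀ.
Then v_1 = N · v_2 = (3, -3, 0, 0)ᵀ.

Sanity check: (A − (-3)·I) v_1 = (0, 0, 0, 0)ᵀ = 0. ✓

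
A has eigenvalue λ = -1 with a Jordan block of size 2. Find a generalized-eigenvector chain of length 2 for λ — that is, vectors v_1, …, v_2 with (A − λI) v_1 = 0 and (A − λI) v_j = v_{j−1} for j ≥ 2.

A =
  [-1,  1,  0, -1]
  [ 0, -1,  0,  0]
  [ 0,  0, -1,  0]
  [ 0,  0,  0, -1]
A Jordan chain for λ = -1 of length 2:
v_1 = (1, 0, 0, 0)ᵀ
v_2 = (0, 1, 0, 0)ᵀ

Let N = A − (-1)·I. We want v_2 with N^2 v_2 = 0 but N^1 v_2 ≠ 0; then v_{j-1} := N · v_j for j = 2, …, 2.

Pick v_2 = (0, 1, 0, 0)ᵀ.
Then v_1 = N · v_2 = (1, 0, 0, 0)ᵀ.

Sanity check: (A − (-1)·I) v_1 = (0, 0, 0, 0)ᵀ = 0. ✓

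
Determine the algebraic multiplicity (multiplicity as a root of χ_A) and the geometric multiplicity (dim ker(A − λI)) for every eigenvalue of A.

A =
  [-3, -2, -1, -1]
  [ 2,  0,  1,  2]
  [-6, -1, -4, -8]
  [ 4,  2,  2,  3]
λ = -1: alg = 4, geom = 2

Step 1 — factor the characteristic polynomial to read off the algebraic multiplicities:
  χ_A(x) = (x + 1)^4

Step 2 — compute geometric multiplicities via the rank-nullity identity g(λ) = n − rank(A − λI):
  rank(A − (-1)·I) = 2, so dim ker(A − (-1)·I) = n − 2 = 2

Summary:
  λ = -1: algebraic multiplicity = 4, geometric multiplicity = 2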